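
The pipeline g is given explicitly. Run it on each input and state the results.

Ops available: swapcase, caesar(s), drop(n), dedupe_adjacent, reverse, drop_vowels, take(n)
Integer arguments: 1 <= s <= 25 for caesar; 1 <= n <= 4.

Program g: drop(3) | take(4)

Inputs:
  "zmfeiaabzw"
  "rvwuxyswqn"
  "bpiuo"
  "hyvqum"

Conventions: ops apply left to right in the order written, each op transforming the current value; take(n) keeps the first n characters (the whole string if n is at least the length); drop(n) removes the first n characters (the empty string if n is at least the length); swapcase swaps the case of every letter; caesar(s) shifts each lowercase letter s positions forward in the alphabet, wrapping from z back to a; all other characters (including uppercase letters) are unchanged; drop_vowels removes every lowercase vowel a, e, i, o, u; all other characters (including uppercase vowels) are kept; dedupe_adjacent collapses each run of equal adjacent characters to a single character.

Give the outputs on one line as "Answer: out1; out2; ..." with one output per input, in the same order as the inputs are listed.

Execution, op by op:
  "zmfeiaabzw" -> "eiaabzw" -> "eiaa"
  "rvwuxyswqn" -> "uxyswqn" -> "uxys"
  "bpiuo" -> "uo" -> "uo"
  "hyvqum" -> "qum" -> "qum"

"eiaa"; "uxys"; "uo"; "qum"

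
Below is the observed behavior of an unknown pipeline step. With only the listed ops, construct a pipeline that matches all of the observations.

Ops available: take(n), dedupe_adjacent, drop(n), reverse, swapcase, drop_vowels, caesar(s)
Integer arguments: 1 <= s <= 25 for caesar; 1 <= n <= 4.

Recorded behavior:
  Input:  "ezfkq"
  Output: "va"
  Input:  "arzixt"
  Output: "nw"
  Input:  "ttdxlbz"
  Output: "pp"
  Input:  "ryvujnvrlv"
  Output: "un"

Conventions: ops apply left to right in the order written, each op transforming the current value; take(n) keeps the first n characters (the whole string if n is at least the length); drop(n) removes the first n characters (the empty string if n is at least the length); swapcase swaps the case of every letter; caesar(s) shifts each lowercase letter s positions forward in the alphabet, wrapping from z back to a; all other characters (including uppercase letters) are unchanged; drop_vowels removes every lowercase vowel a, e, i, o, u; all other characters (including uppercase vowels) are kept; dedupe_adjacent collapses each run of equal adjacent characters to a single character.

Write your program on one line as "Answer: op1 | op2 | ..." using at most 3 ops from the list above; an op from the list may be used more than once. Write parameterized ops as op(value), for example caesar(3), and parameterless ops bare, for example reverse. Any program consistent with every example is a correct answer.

take(2) | reverse | caesar(22)

Check, running the answer program on each example:
  "ezfkq" -> "ez" -> "ze" -> "va"
  "arzixt" -> "ar" -> "ra" -> "nw"
  "ttdxlbz" -> "tt" -> "tt" -> "pp"
  "ryvujnvrlv" -> "ry" -> "yr" -> "un"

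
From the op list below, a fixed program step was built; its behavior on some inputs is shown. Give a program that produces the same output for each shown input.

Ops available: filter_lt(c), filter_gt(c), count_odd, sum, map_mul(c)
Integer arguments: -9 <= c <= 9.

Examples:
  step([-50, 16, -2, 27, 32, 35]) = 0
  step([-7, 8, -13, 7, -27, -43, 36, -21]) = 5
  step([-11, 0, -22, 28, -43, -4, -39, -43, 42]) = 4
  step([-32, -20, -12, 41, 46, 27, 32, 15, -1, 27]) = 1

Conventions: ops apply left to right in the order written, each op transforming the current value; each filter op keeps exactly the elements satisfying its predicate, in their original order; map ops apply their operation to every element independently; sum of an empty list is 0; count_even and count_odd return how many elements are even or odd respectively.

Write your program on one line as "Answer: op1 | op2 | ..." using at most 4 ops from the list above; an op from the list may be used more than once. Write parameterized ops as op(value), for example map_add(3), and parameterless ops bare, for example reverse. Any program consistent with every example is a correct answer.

map_mul(3) | filter_lt(0) | count_odd

Check, running the answer program on each example:
  [-50, 16, -2, 27, 32, 35] -> [-150, 48, -6, 81, 96, 105] -> [-150, -6] -> 0
  [-7, 8, -13, 7, -27, -43, 36, -21] -> [-21, 24, -39, 21, -81, -129, 108, -63] -> [-21, -39, -81, -129, -63] -> 5
  [-11, 0, -22, 28, -43, -4, -39, -43, 42] -> [-33, 0, -66, 84, -129, -12, -117, -129, 126] -> [-33, -66, -129, -12, -117, -129] -> 4
  [-32, -20, -12, 41, 46, 27, 32, 15, -1, 27] -> [-96, -60, -36, 123, 138, 81, 96, 45, -3, 81] -> [-96, -60, -36, -3] -> 1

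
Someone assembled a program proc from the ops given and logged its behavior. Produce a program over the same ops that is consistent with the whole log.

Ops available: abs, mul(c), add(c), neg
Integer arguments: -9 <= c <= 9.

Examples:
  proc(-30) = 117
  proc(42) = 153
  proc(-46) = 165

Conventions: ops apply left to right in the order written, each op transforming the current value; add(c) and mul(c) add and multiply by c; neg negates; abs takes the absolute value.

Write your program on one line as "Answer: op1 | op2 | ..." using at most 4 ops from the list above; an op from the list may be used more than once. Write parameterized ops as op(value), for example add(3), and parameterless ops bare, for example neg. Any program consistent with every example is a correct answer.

abs | add(9) | mul(3)

Check, running the answer program on each example:
  -30 -> 30 -> 39 -> 117
  42 -> 42 -> 51 -> 153
  -46 -> 46 -> 55 -> 165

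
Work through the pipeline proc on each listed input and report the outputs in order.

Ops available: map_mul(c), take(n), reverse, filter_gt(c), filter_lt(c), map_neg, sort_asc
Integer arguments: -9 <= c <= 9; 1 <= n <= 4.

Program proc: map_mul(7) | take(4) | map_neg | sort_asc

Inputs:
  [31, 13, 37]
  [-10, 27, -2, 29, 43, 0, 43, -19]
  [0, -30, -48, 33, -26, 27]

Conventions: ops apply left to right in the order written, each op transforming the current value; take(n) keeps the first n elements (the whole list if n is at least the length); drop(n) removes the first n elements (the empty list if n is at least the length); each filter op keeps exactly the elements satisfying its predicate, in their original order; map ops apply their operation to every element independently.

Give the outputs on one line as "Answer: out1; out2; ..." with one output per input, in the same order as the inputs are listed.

[-259, -217, -91]; [-203, -189, 14, 70]; [-231, 0, 210, 336]

Execution, op by op:
  [31, 13, 37] -> [217, 91, 259] -> [217, 91, 259] -> [-217, -91, -259] -> [-259, -217, -91]
  [-10, 27, -2, 29, 43, 0, 43, -19] -> [-70, 189, -14, 203, 301, 0, 301, -133] -> [-70, 189, -14, 203] -> [70, -189, 14, -203] -> [-203, -189, 14, 70]
  [0, -30, -48, 33, -26, 27] -> [0, -210, -336, 231, -182, 189] -> [0, -210, -336, 231] -> [0, 210, 336, -231] -> [-231, 0, 210, 336]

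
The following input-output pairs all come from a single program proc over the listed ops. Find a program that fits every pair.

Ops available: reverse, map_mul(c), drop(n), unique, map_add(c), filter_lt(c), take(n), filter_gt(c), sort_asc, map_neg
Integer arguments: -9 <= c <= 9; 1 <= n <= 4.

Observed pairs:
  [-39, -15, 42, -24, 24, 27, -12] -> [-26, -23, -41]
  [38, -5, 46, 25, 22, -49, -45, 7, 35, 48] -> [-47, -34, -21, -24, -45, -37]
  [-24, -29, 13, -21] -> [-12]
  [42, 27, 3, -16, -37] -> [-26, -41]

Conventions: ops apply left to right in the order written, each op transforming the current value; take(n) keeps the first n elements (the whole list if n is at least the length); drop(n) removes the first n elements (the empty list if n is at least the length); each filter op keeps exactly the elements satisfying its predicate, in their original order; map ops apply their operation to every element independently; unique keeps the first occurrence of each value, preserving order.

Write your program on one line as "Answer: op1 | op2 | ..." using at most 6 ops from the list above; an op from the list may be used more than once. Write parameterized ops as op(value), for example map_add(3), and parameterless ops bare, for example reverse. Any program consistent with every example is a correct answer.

filter_gt(9) | map_add(4) | map_mul(-1) | map_add(5) | reverse

Check, running the answer program on each example:
  [-39, -15, 42, -24, 24, 27, -12] -> [42, 24, 27] -> [46, 28, 31] -> [-46, -28, -31] -> [-41, -23, -26] -> [-26, -23, -41]
  [38, -5, 46, 25, 22, -49, -45, 7, 35, 48] -> [38, 46, 25, 22, 35, 48] -> [42, 50, 29, 26, 39, 52] -> [-42, -50, -29, -26, -39, -52] -> [-37, -45, -24, -21, -34, -47] -> [-47, -34, -21, -24, -45, -37]
  [-24, -29, 13, -21] -> [13] -> [17] -> [-17] -> [-12] -> [-12]
  [42, 27, 3, -16, -37] -> [42, 27] -> [46, 31] -> [-46, -31] -> [-41, -26] -> [-26, -41]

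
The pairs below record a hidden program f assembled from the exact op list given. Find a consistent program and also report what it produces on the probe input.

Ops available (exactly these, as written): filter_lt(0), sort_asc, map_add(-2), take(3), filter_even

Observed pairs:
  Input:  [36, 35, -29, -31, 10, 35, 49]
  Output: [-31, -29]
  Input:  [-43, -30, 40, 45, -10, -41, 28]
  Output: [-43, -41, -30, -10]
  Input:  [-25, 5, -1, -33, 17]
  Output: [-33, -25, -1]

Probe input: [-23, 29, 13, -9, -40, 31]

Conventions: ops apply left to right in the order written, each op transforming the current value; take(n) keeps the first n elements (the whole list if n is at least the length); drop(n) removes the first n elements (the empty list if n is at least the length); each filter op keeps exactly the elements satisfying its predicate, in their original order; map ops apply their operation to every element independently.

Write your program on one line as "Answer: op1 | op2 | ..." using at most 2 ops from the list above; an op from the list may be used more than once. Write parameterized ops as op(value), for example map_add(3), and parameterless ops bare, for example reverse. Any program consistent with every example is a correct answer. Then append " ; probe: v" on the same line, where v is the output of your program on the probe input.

filter_lt(0) | sort_asc ; probe: [-40, -23, -9]

Check, running the answer program on each example:
  [36, 35, -29, -31, 10, 35, 49] -> [-29, -31] -> [-31, -29]
  [-43, -30, 40, 45, -10, -41, 28] -> [-43, -30, -10, -41] -> [-43, -41, -30, -10]
  [-25, 5, -1, -33, 17] -> [-25, -1, -33] -> [-33, -25, -1]
  probe: [-23, 29, 13, -9, -40, 31] -> [-23, -9, -40] -> [-40, -23, -9]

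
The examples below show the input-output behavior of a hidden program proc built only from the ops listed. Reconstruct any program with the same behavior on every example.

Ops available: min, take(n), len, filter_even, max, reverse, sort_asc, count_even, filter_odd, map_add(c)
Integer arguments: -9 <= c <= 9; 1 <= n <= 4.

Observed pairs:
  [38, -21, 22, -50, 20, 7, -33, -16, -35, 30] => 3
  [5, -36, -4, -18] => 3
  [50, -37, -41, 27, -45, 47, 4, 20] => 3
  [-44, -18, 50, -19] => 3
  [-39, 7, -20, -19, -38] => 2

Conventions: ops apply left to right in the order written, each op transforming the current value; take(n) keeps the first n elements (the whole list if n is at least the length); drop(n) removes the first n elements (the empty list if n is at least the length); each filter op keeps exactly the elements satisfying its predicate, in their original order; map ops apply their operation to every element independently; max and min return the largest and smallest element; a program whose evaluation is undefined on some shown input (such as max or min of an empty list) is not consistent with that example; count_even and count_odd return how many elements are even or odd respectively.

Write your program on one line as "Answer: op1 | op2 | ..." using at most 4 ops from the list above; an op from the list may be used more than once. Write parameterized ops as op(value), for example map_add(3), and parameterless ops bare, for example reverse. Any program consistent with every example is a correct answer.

filter_even | take(3) | reverse | len

Check, running the answer program on each example:
  [38, -21, 22, -50, 20, 7, -33, -16, -35, 30] -> [38, 22, -50, 20, -16, 30] -> [38, 22, -50] -> [-50, 22, 38] -> 3
  [5, -36, -4, -18] -> [-36, -4, -18] -> [-36, -4, -18] -> [-18, -4, -36] -> 3
  [50, -37, -41, 27, -45, 47, 4, 20] -> [50, 4, 20] -> [50, 4, 20] -> [20, 4, 50] -> 3
  [-44, -18, 50, -19] -> [-44, -18, 50] -> [-44, -18, 50] -> [50, -18, -44] -> 3
  [-39, 7, -20, -19, -38] -> [-20, -38] -> [-20, -38] -> [-38, -20] -> 2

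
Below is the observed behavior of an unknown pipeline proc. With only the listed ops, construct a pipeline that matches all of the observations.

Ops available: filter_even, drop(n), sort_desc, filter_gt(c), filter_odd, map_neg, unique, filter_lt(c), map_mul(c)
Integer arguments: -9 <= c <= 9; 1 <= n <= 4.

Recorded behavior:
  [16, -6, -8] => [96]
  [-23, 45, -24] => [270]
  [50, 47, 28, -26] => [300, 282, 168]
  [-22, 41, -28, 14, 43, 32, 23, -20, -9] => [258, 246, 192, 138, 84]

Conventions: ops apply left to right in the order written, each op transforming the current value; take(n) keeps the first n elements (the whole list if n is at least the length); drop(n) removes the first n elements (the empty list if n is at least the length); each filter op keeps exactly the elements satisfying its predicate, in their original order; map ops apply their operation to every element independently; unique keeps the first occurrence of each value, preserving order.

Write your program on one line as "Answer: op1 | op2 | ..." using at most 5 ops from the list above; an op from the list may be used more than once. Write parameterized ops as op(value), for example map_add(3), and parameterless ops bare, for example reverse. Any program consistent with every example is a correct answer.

map_mul(6) | sort_desc | map_neg | filter_lt(3) | map_neg

Check, running the answer program on each example:
  [16, -6, -8] -> [96, -36, -48] -> [96, -36, -48] -> [-96, 36, 48] -> [-96] -> [96]
  [-23, 45, -24] -> [-138, 270, -144] -> [270, -138, -144] -> [-270, 138, 144] -> [-270] -> [270]
  [50, 47, 28, -26] -> [300, 282, 168, -156] -> [300, 282, 168, -156] -> [-300, -282, -168, 156] -> [-300, -282, -168] -> [300, 282, 168]
  [-22, 41, -28, 14, 43, 32, 23, -20, -9] -> [-132, 246, -168, 84, 258, 192, 138, -120, -54] -> [258, 246, 192, 138, 84, -54, -120, -132, -168] -> [-258, -246, -192, -138, -84, 54, 120, 132, 168] -> [-258, -246, -192, -138, -84] -> [258, 246, 192, 138, 84]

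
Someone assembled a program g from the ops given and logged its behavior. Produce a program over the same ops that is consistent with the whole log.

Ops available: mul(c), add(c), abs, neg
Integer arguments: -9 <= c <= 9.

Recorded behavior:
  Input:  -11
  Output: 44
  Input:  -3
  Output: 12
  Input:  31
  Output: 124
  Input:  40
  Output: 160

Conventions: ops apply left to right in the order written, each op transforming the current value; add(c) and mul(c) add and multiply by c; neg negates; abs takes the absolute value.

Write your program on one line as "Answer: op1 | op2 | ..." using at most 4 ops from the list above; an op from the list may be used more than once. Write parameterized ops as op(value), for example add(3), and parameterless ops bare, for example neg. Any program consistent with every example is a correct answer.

abs | neg | mul(4) | neg

Check, running the answer program on each example:
  -11 -> 11 -> -11 -> -44 -> 44
  -3 -> 3 -> -3 -> -12 -> 12
  31 -> 31 -> -31 -> -124 -> 124
  40 -> 40 -> -40 -> -160 -> 160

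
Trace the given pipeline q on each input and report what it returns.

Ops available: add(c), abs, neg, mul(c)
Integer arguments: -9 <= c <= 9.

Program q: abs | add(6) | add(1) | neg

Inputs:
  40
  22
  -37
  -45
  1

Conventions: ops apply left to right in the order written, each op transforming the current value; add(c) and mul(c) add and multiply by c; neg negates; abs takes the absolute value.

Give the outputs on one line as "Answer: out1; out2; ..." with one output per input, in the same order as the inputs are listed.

-47; -29; -44; -52; -8

Execution, op by op:
  40 -> 40 -> 46 -> 47 -> -47
  22 -> 22 -> 28 -> 29 -> -29
  -37 -> 37 -> 43 -> 44 -> -44
  -45 -> 45 -> 51 -> 52 -> -52
  1 -> 1 -> 7 -> 8 -> -8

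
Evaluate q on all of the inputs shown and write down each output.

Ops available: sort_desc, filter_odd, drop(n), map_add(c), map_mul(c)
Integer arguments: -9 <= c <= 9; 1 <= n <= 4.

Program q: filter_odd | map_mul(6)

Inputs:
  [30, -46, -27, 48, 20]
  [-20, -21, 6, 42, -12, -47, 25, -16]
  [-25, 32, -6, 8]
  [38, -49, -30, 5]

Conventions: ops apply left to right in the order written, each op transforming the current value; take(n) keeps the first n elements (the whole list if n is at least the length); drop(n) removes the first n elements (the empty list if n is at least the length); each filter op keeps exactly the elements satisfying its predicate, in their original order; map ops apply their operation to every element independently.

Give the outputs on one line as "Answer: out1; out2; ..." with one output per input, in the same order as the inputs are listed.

[-162]; [-126, -282, 150]; [-150]; [-294, 30]

Execution, op by op:
  [30, -46, -27, 48, 20] -> [-27] -> [-162]
  [-20, -21, 6, 42, -12, -47, 25, -16] -> [-21, -47, 25] -> [-126, -282, 150]
  [-25, 32, -6, 8] -> [-25] -> [-150]
  [38, -49, -30, 5] -> [-49, 5] -> [-294, 30]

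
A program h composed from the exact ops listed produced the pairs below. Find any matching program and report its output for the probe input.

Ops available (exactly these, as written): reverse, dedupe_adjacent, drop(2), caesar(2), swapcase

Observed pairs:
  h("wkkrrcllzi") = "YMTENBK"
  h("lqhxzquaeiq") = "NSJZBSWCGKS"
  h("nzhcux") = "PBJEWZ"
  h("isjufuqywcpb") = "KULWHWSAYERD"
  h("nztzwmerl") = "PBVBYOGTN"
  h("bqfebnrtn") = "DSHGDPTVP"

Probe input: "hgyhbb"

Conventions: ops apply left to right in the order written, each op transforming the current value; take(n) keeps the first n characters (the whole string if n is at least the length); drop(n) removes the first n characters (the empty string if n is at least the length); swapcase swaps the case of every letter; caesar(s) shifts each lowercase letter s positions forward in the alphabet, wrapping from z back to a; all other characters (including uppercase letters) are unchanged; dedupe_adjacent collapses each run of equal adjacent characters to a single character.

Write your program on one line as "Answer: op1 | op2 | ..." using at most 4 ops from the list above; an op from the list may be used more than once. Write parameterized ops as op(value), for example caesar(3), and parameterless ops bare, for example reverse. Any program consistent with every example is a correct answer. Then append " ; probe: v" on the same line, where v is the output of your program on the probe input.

caesar(2) | dedupe_adjacent | swapcase ; probe: "JIAJD"

Check, running the answer program on each example:
  "wkkrrcllzi" -> "ymmttennbk" -> "ymtenbk" -> "YMTENBK"
  "lqhxzquaeiq" -> "nsjzbswcgks" -> "nsjzbswcgks" -> "NSJZBSWCGKS"
  "nzhcux" -> "pbjewz" -> "pbjewz" -> "PBJEWZ"
  "isjufuqywcpb" -> "kulwhwsayerd" -> "kulwhwsayerd" -> "KULWHWSAYERD"
  "nztzwmerl" -> "pbvbyogtn" -> "pbvbyogtn" -> "PBVBYOGTN"
  "bqfebnrtn" -> "dshgdptvp" -> "dshgdptvp" -> "DSHGDPTVP"
  probe: "hgyhbb" -> "jiajdd" -> "jiajd" -> "JIAJD"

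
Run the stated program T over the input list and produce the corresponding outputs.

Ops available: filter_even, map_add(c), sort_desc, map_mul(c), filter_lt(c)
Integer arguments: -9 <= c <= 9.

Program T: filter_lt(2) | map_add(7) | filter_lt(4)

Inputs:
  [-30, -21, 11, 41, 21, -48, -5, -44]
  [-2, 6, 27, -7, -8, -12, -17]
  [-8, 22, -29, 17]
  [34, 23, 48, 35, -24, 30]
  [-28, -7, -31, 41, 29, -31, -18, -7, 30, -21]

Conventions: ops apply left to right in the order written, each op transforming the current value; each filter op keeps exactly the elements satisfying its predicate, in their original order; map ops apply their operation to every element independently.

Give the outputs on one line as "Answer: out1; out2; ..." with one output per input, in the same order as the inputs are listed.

[-23, -14, -41, 2, -37]; [0, -1, -5, -10]; [-1, -22]; [-17]; [-21, 0, -24, -24, -11, 0, -14]

Execution, op by op:
  [-30, -21, 11, 41, 21, -48, -5, -44] -> [-30, -21, -48, -5, -44] -> [-23, -14, -41, 2, -37] -> [-23, -14, -41, 2, -37]
  [-2, 6, 27, -7, -8, -12, -17] -> [-2, -7, -8, -12, -17] -> [5, 0, -1, -5, -10] -> [0, -1, -5, -10]
  [-8, 22, -29, 17] -> [-8, -29] -> [-1, -22] -> [-1, -22]
  [34, 23, 48, 35, -24, 30] -> [-24] -> [-17] -> [-17]
  [-28, -7, -31, 41, 29, -31, -18, -7, 30, -21] -> [-28, -7, -31, -31, -18, -7, -21] -> [-21, 0, -24, -24, -11, 0, -14] -> [-21, 0, -24, -24, -11, 0, -14]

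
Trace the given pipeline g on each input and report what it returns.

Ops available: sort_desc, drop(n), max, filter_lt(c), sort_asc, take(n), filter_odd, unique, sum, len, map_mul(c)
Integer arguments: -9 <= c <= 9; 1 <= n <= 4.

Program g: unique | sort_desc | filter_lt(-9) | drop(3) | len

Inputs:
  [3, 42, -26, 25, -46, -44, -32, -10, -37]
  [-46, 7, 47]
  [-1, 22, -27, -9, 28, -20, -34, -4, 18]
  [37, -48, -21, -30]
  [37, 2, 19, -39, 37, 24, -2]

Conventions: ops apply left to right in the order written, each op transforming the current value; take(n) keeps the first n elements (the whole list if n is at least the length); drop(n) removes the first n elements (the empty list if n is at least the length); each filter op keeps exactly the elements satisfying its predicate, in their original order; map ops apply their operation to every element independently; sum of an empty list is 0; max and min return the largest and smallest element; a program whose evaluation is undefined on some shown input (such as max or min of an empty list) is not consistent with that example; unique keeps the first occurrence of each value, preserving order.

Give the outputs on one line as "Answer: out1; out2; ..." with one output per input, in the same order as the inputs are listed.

Execution, op by op:
  [3, 42, -26, 25, -46, -44, -32, -10, -37] -> [3, 42, -26, 25, -46, -44, -32, -10, -37] -> [42, 25, 3, -10, -26, -32, -37, -44, -46] -> [-10, -26, -32, -37, -44, -46] -> [-37, -44, -46] -> 3
  [-46, 7, 47] -> [-46, 7, 47] -> [47, 7, -46] -> [-46] -> [] -> 0
  [-1, 22, -27, -9, 28, -20, -34, -4, 18] -> [-1, 22, -27, -9, 28, -20, -34, -4, 18] -> [28, 22, 18, -1, -4, -9, -20, -27, -34] -> [-20, -27, -34] -> [] -> 0
  [37, -48, -21, -30] -> [37, -48, -21, -30] -> [37, -21, -30, -48] -> [-21, -30, -48] -> [] -> 0
  [37, 2, 19, -39, 37, 24, -2] -> [37, 2, 19, -39, 24, -2] -> [37, 24, 19, 2, -2, -39] -> [-39] -> [] -> 0

3; 0; 0; 0; 0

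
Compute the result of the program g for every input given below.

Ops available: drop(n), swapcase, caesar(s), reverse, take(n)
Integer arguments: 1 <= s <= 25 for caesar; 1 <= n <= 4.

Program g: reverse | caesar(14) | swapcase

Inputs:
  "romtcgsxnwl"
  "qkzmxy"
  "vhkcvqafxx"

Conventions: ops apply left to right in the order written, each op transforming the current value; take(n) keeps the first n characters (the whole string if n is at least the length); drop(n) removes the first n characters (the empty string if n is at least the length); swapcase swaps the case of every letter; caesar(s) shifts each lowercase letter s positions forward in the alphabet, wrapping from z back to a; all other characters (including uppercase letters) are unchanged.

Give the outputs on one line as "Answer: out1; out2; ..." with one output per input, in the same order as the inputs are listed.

"ZKBLGUQHACF"; "MLANYE"; "LLTOEJQYVJ"

Execution, op by op:
  "romtcgsxnwl" -> "lwnxsgctmor" -> "zkblguqhacf" -> "ZKBLGUQHACF"
  "qkzmxy" -> "yxmzkq" -> "mlanye" -> "MLANYE"
  "vhkcvqafxx" -> "xxfaqvckhv" -> "lltoejqyvj" -> "LLTOEJQYVJ"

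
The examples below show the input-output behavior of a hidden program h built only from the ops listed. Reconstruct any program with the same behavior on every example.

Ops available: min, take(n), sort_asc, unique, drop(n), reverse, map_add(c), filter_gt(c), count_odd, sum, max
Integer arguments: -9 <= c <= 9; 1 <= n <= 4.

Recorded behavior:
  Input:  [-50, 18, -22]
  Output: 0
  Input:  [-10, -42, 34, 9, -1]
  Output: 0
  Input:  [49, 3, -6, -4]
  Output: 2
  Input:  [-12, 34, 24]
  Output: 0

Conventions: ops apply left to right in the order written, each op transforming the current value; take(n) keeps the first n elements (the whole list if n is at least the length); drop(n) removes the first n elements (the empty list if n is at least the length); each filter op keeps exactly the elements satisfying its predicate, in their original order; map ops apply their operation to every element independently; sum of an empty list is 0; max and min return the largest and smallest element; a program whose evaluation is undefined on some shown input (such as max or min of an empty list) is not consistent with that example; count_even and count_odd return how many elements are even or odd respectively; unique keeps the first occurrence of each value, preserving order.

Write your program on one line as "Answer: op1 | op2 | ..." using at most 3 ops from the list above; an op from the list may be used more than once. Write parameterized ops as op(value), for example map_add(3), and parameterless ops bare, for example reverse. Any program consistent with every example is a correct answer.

take(2) | sort_asc | count_odd

Check, running the answer program on each example:
  [-50, 18, -22] -> [-50, 18] -> [-50, 18] -> 0
  [-10, -42, 34, 9, -1] -> [-10, -42] -> [-42, -10] -> 0
  [49, 3, -6, -4] -> [49, 3] -> [3, 49] -> 2
  [-12, 34, 24] -> [-12, 34] -> [-12, 34] -> 0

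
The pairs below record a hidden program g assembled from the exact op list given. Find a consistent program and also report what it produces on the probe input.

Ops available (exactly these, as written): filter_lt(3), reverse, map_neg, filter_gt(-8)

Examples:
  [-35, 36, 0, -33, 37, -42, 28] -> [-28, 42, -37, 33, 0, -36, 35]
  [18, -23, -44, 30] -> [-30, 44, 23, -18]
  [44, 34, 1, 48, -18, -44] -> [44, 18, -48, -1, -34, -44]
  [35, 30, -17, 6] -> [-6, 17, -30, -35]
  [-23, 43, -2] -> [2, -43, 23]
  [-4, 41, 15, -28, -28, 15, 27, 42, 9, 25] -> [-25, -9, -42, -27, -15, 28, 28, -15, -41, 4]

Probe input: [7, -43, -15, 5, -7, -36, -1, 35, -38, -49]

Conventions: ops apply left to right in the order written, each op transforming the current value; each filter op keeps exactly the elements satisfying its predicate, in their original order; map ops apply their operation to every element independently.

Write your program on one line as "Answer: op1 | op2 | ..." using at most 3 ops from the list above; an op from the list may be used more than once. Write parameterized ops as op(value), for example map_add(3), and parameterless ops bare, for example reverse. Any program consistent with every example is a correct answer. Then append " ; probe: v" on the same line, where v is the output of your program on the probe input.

map_neg | reverse ; probe: [49, 38, -35, 1, 36, 7, -5, 15, 43, -7]

Check, running the answer program on each example:
  [-35, 36, 0, -33, 37, -42, 28] -> [35, -36, 0, 33, -37, 42, -28] -> [-28, 42, -37, 33, 0, -36, 35]
  [18, -23, -44, 30] -> [-18, 23, 44, -30] -> [-30, 44, 23, -18]
  [44, 34, 1, 48, -18, -44] -> [-44, -34, -1, -48, 18, 44] -> [44, 18, -48, -1, -34, -44]
  [35, 30, -17, 6] -> [-35, -30, 17, -6] -> [-6, 17, -30, -35]
  [-23, 43, -2] -> [23, -43, 2] -> [2, -43, 23]
  [-4, 41, 15, -28, -28, 15, 27, 42, 9, 25] -> [4, -41, -15, 28, 28, -15, -27, -42, -9, -25] -> [-25, -9, -42, -27, -15, 28, 28, -15, -41, 4]
  probe: [7, -43, -15, 5, -7, -36, -1, 35, -38, -49] -> [-7, 43, 15, -5, 7, 36, 1, -35, 38, 49] -> [49, 38, -35, 1, 36, 7, -5, 15, 43, -7]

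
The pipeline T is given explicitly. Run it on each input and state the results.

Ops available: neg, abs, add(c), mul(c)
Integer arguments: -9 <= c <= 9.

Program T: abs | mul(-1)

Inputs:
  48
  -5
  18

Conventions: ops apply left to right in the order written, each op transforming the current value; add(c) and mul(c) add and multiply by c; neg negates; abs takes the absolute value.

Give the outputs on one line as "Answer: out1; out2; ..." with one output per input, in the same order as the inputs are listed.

-48; -5; -18

Execution, op by op:
  48 -> 48 -> -48
  -5 -> 5 -> -5
  18 -> 18 -> -18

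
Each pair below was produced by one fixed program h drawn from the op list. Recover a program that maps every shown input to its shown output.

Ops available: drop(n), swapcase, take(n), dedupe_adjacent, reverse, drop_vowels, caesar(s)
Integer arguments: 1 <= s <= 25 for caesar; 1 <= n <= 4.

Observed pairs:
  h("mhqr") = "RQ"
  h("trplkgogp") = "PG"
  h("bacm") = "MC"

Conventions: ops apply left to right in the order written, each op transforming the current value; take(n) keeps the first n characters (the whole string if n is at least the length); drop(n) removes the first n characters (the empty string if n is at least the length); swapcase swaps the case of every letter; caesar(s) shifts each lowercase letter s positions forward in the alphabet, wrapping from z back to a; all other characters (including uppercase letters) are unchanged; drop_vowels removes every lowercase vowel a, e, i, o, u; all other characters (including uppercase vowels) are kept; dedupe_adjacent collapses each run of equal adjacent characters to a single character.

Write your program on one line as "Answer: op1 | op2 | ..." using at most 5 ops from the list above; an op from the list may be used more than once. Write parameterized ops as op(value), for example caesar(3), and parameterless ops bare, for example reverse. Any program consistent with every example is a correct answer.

reverse | swapcase | take(4) | take(2)

Check, running the answer program on each example:
  "mhqr" -> "rqhm" -> "RQHM" -> "RQHM" -> "RQ"
  "trplkgogp" -> "pgogklprt" -> "PGOGKLPRT" -> "PGOG" -> "PG"
  "bacm" -> "mcab" -> "MCAB" -> "MCAB" -> "MC"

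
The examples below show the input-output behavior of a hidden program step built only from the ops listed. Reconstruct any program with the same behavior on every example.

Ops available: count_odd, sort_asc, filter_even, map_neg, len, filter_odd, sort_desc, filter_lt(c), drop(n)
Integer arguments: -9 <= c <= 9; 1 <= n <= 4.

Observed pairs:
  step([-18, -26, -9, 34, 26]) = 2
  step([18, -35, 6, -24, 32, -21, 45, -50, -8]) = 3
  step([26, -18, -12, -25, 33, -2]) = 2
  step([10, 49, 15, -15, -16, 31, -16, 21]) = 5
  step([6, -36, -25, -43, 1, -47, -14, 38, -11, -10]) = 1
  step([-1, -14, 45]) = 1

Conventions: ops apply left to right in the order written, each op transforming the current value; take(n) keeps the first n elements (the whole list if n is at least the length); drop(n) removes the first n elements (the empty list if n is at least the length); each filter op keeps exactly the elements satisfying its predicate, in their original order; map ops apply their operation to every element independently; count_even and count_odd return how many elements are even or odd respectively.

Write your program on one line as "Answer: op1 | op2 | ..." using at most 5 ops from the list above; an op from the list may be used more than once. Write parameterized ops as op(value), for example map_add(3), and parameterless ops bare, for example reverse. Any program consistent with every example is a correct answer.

map_neg | filter_lt(9) | filter_lt(-6) | sort_desc | len

Check, running the answer program on each example:
  [-18, -26, -9, 34, 26] -> [18, 26, 9, -34, -26] -> [-34, -26] -> [-34, -26] -> [-26, -34] -> 2
  [18, -35, 6, -24, 32, -21, 45, -50, -8] -> [-18, 35, -6, 24, -32, 21, -45, 50, 8] -> [-18, -6, -32, -45, 8] -> [-18, -32, -45] -> [-18, -32, -45] -> 3
  [26, -18, -12, -25, 33, -2] -> [-26, 18, 12, 25, -33, 2] -> [-26, -33, 2] -> [-26, -33] -> [-26, -33] -> 2
  [10, 49, 15, -15, -16, 31, -16, 21] -> [-10, -49, -15, 15, 16, -31, 16, -21] -> [-10, -49, -15, -31, -21] -> [-10, -49, -15, -31, -21] -> [-10, -15, -21, -31, -49] -> 5
  [6, -36, -25, -43, 1, -47, -14, 38, -11, -10] -> [-6, 36, 25, 43, -1, 47, 14, -38, 11, 10] -> [-6, -1, -38] -> [-38] -> [-38] -> 1
  [-1, -14, 45] -> [1, 14, -45] -> [1, -45] -> [-45] -> [-45] -> 1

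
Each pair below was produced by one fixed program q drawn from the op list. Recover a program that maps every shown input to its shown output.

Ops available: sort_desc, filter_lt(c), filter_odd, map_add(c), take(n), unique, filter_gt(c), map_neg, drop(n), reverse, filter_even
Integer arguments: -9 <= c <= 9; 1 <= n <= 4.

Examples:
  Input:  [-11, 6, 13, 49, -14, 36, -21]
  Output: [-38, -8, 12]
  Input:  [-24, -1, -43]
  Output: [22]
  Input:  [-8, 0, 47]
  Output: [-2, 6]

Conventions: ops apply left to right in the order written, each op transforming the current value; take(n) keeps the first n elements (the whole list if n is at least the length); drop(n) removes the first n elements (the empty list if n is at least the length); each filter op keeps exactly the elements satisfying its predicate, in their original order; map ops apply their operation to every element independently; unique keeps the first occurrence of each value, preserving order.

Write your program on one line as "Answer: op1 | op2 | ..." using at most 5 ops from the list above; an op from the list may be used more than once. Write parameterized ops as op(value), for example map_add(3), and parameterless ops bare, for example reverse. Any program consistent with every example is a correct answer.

sort_desc | map_neg | map_add(-8) | filter_even | map_add(6)

Check, running the answer program on each example:
  [-11, 6, 13, 49, -14, 36, -21] -> [49, 36, 13, 6, -11, -14, -21] -> [-49, -36, -13, -6, 11, 14, 21] -> [-57, -44, -21, -14, 3, 6, 13] -> [-44, -14, 6] -> [-38, -8, 12]
  [-24, -1, -43] -> [-1, -24, -43] -> [1, 24, 43] -> [-7, 16, 35] -> [16] -> [22]
  [-8, 0, 47] -> [47, 0, -8] -> [-47, 0, 8] -> [-55, -8, 0] -> [-8, 0] -> [-2, 6]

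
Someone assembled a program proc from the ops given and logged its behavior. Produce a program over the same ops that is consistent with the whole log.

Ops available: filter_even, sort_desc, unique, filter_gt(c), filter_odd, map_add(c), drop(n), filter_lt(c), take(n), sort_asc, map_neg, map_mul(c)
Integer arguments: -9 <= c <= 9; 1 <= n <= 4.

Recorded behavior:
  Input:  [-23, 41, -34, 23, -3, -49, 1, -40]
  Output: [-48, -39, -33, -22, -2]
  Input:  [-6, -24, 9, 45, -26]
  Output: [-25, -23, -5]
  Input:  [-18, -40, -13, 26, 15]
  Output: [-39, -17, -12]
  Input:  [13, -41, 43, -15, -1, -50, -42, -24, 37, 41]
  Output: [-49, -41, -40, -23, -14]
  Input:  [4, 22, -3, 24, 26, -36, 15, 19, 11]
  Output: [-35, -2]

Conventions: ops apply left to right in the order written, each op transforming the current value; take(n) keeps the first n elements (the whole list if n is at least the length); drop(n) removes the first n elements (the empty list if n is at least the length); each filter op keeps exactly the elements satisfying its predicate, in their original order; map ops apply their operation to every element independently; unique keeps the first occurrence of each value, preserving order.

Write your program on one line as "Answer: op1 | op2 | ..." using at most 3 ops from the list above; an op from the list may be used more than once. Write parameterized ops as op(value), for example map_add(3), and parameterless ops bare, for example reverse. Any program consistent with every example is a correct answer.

map_add(1) | filter_lt(-1) | sort_asc

Check, running the answer program on each example:
  [-23, 41, -34, 23, -3, -49, 1, -40] -> [-22, 42, -33, 24, -2, -48, 2, -39] -> [-22, -33, -2, -48, -39] -> [-48, -39, -33, -22, -2]
  [-6, -24, 9, 45, -26] -> [-5, -23, 10, 46, -25] -> [-5, -23, -25] -> [-25, -23, -5]
  [-18, -40, -13, 26, 15] -> [-17, -39, -12, 27, 16] -> [-17, -39, -12] -> [-39, -17, -12]
  [13, -41, 43, -15, -1, -50, -42, -24, 37, 41] -> [14, -40, 44, -14, 0, -49, -41, -23, 38, 42] -> [-40, -14, -49, -41, -23] -> [-49, -41, -40, -23, -14]
  [4, 22, -3, 24, 26, -36, 15, 19, 11] -> [5, 23, -2, 25, 27, -35, 16, 20, 12] -> [-2, -35] -> [-35, -2]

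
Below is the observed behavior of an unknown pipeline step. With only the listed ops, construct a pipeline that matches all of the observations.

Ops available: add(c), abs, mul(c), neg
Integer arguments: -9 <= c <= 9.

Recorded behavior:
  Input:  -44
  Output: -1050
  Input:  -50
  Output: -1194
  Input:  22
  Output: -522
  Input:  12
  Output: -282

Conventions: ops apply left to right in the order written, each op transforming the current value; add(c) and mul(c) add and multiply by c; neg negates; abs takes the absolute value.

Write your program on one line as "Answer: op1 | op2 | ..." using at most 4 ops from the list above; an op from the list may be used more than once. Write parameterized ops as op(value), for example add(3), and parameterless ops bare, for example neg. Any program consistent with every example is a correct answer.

mul(8) | abs | mul(-3) | add(6)

Check, running the answer program on each example:
  -44 -> -352 -> 352 -> -1056 -> -1050
  -50 -> -400 -> 400 -> -1200 -> -1194
  22 -> 176 -> 176 -> -528 -> -522
  12 -> 96 -> 96 -> -288 -> -282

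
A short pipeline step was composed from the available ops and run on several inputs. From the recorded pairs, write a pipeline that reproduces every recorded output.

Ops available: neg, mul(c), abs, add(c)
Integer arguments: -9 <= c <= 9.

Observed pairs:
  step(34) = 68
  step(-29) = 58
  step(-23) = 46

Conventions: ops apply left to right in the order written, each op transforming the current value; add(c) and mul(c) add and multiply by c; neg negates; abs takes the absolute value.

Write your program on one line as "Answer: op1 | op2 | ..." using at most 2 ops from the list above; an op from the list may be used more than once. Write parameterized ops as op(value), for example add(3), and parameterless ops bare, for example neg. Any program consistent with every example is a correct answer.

mul(-2) | abs

Check, running the answer program on each example:
  34 -> -68 -> 68
  -29 -> 58 -> 58
  -23 -> 46 -> 46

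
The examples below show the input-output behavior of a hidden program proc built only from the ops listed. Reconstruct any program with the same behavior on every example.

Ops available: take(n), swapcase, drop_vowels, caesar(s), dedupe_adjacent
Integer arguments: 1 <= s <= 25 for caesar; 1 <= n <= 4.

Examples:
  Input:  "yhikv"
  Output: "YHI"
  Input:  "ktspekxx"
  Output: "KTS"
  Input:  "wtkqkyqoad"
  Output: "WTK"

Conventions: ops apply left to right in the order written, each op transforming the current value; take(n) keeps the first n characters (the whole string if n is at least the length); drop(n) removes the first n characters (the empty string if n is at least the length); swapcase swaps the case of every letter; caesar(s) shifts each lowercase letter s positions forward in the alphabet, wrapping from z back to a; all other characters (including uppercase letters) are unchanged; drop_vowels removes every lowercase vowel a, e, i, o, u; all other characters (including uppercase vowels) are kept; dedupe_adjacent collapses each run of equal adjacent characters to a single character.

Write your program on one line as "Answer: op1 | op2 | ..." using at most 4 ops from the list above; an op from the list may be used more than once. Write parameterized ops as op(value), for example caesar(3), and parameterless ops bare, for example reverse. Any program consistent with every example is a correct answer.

swapcase | dedupe_adjacent | take(3)

Check, running the answer program on each example:
  "yhikv" -> "YHIKV" -> "YHIKV" -> "YHI"
  "ktspekxx" -> "KTSPEKXX" -> "KTSPEKX" -> "KTS"
  "wtkqkyqoad" -> "WTKQKYQOAD" -> "WTKQKYQOAD" -> "WTK"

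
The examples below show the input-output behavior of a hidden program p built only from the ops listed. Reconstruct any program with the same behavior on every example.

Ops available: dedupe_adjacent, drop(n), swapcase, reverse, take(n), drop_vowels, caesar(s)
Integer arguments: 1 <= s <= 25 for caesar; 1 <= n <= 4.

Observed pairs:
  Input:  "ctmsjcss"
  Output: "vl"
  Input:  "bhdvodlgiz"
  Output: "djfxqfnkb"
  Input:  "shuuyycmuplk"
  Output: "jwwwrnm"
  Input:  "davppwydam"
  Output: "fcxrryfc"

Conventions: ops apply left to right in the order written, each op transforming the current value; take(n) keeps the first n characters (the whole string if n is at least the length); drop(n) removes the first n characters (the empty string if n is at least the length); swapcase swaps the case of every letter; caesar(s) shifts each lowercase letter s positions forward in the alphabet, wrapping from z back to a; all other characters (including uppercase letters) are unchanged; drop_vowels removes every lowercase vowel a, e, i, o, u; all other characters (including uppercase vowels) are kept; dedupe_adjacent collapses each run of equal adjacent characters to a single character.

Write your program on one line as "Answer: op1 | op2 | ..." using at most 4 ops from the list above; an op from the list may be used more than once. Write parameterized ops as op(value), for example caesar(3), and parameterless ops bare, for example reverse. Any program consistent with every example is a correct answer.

reverse | caesar(2) | reverse | drop_vowels

Check, running the answer program on each example:
  "ctmsjcss" -> "sscjsmtc" -> "uueluove" -> "evouleuu" -> "vl"
  "bhdvodlgiz" -> "zigldovdhb" -> "bkinfqxfjd" -> "djfxqfnikb" -> "djfxqfnkb"
  "shuuyycmuplk" -> "klpumcyyuuhs" -> "mnrwoeaawwju" -> "ujwwaaeowrnm" -> "jwwwrnm"
  "davppwydam" -> "madywppvad" -> "ocfayrrxcf" -> "fcxrryafco" -> "fcxrryfc"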